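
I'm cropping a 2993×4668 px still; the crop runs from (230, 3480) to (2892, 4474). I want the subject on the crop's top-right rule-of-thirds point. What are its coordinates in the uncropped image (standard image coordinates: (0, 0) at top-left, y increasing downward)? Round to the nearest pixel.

Crop width = 2892 − 230 = 2662 px; one third is 887.33 px.
Crop height = 4474 − 3480 = 994 px; one third is 331.33 px.
The top-right point is two-thirds across and one-third down within the crop:
x = 230 + 2 × 887.33 ≈ 2005; y = 3480 + 1 × 331.33 ≈ 3811.

x = 2005 px, y = 3811 px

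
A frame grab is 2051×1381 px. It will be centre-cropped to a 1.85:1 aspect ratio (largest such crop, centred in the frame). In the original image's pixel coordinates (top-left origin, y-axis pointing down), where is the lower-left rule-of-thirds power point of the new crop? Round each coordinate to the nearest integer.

x = 684 px, y = 875 px

2051/1381 < 1.85/1, so the 1.85:1 crop keeps the full width 2051 and trims height to 2051 × 1/1.85 = 1108.65 px.
Top offset = (1381 − 1108.65)/2 = 136.18 px; left offset = 0.
Lower-left is one-third across and two-thirds down within the crop:
x = 0.00 + 1 × 2051.00/3 ≈ 684; y = 136.18 + 2 × 1108.65/3 ≈ 875.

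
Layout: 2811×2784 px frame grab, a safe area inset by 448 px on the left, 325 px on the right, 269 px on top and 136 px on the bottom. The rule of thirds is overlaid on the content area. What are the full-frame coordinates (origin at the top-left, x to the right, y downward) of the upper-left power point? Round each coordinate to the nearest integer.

Content width = 2811 − 448 − 325 = 2038 px; content height = 2784 − 269 − 136 = 2379 px.
Upper-left is one-third across and one-third down within the content area.
x = 448 + 1 × 2038/3 = 448 + 679.33 ≈ 1127
y = 269 + 1 × 2379/3 = 269 + 793.00 ≈ 1062

x = 1127 px, y = 1062 px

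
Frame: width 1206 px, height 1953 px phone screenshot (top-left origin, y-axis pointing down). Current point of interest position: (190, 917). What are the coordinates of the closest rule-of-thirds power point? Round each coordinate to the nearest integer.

(402, 651)

Third lines: x ∈ {402, 804}, y ∈ {651, 1302}.
190 is closer to x = 402; 917 is closer to y = 651.
So the nearest intersection is the upper-left power point.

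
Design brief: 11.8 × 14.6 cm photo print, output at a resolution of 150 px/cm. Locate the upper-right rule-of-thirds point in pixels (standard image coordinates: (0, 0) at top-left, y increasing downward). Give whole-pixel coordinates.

x = 1180 px, y = 730 px

In pixels the canvas is 11.8 × 150 = 1770 wide and 14.6 × 150 = 2190 tall.
The upper-right point is two-thirds across and one-third down:
x = 2 × 1770/3 ≈ 1180; y = 1 × 2190/3 ≈ 730.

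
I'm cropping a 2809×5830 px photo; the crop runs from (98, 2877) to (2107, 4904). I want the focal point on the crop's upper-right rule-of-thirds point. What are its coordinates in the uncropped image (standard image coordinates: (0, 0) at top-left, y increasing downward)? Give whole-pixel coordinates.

x = 1437 px, y = 3553 px

Crop width = 2107 − 98 = 2009 px; one third is 669.67 px.
Crop height = 4904 − 2877 = 2027 px; one third is 675.67 px.
The upper-right point is two-thirds across and one-third down within the crop:
x = 98 + 2 × 669.67 ≈ 1437; y = 2877 + 1 × 675.67 ≈ 3553.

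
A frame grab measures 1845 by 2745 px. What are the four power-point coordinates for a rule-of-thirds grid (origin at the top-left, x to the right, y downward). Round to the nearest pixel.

(615, 915), (1230, 915), (615, 1830), (1230, 1830)

One third of 1845 is 615; one third of 2745 is 915.
Vertical third lines at x = 615 and x = 1230; horizontal third lines at y = 915 and y = 1830.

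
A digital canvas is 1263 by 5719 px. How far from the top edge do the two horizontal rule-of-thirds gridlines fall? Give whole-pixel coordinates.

5719 / 3 = 1906.33, so the horizontal lines sit at one and two thirds of 5719.

1906 px and 3813 px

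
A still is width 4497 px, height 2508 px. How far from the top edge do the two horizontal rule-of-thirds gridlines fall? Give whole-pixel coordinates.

2508 / 3 = 836, so the horizontal lines sit at one and two thirds of 2508.

836 px and 1672 px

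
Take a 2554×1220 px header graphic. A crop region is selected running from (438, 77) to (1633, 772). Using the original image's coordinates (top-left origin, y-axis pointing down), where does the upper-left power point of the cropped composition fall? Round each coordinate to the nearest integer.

Crop width = 1633 − 438 = 1195 px; one third is 398.33 px.
Crop height = 772 − 77 = 695 px; one third is 231.67 px.
The upper-left point is one-third across and one-third down within the crop:
x = 438 + 1 × 398.33 ≈ 836; y = 77 + 1 × 231.67 ≈ 309.

(836, 309)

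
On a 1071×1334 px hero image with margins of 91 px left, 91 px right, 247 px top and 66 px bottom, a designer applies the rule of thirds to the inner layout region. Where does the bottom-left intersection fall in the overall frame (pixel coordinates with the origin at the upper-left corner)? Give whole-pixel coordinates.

Content width = 1071 − 91 − 91 = 889 px; content height = 1334 − 247 − 66 = 1021 px.
Bottom-left is one-third across and two-thirds down within the inner layout region.
x = 91 + 1 × 889/3 = 91 + 296.33 ≈ 387
y = 247 + 2 × 1021/3 = 247 + 680.67 ≈ 928

(387, 928)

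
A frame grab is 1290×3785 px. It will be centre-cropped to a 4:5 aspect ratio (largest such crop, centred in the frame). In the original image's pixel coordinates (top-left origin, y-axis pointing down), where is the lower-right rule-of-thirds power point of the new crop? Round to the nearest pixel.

x = 860 px, y = 2161 px

1290/3785 < 4/5, so the 4:5 crop keeps the full width 1290 and trims height to 1290 × 5/4 = 1612.50 px.
Top offset = (3785 − 1612.50)/2 = 1086.25 px; left offset = 0.
Lower-right is two-thirds across and two-thirds down within the crop:
x = 0.00 + 2 × 1290.00/3 ≈ 860; y = 1086.25 + 2 × 1612.50/3 ≈ 2161.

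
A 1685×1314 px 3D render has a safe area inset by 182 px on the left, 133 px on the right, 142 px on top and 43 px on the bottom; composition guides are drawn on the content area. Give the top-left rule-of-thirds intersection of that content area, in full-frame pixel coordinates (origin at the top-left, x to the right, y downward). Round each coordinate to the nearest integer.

x = 639 px, y = 518 px

Content width = 1685 − 182 − 133 = 1370 px; content height = 1314 − 142 − 43 = 1129 px.
Top-left is one-third across and one-third down within the content area.
x = 182 + 1 × 1370/3 = 182 + 456.67 ≈ 639
y = 142 + 1 × 1129/3 = 142 + 376.33 ≈ 518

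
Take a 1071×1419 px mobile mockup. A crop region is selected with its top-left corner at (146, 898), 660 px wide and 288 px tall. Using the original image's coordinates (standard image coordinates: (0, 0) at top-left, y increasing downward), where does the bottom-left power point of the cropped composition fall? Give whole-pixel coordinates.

One third of the crop width 660 is 220.00 px.
One third of the crop height 288 is 96.00 px.
The bottom-left point is one-third across and two-thirds down within the crop:
x = 146 + 1 × 220.00 ≈ 366; y = 898 + 2 × 96.00 ≈ 1090.

(366, 1090)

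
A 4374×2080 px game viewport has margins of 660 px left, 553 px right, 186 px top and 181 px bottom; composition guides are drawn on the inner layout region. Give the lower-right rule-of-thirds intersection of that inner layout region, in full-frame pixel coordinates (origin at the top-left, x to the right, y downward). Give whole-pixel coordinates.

x = 2767 px, y = 1328 px

Content width = 4374 − 660 − 553 = 3161 px; content height = 2080 − 186 − 181 = 1713 px.
Lower-right is two-thirds across and two-thirds down within the inner layout region.
x = 660 + 2 × 3161/3 = 660 + 2107.33 ≈ 2767
y = 186 + 2 × 1713/3 = 186 + 1142.00 ≈ 1328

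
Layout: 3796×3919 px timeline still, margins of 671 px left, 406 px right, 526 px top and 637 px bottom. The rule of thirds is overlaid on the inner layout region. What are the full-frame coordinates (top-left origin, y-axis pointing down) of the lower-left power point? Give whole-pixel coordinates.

Content width = 3796 − 671 − 406 = 2719 px; content height = 3919 − 526 − 637 = 2756 px.
Lower-left is one-third across and two-thirds down within the inner layout region.
x = 671 + 1 × 2719/3 = 671 + 906.33 ≈ 1577
y = 526 + 2 × 2756/3 = 526 + 1837.33 ≈ 2363

(1577, 2363)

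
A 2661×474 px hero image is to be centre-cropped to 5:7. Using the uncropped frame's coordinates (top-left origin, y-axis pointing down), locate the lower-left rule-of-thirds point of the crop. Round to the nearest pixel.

x = 1274 px, y = 316 px

2661/474 > 5/7, so the 5:7 crop keeps the full height 474 and trims width to 474 × 5/7 = 338.57 px.
Left offset = (2661 − 338.57)/2 = 1161.21 px; top offset = 0.
Lower-left is one-third across and two-thirds down within the crop:
x = 1161.21 + 1 × 338.57/3 ≈ 1274; y = 0.00 + 2 × 474.00/3 ≈ 316.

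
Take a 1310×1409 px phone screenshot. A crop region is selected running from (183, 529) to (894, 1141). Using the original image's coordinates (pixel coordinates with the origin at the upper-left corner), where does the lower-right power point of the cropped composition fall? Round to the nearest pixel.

(657, 937)

Crop width = 894 − 183 = 711 px; one third is 237.00 px.
Crop height = 1141 − 529 = 612 px; one third is 204.00 px.
The lower-right point is two-thirds across and two-thirds down within the crop:
x = 183 + 2 × 237.00 ≈ 657; y = 529 + 2 × 204.00 ≈ 937.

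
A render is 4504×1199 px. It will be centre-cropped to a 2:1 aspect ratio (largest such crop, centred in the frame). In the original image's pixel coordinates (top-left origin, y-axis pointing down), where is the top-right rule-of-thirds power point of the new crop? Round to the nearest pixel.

4504/1199 > 2/1, so the 2:1 crop keeps the full height 1199 and trims width to 1199 × 2/1 = 2398.00 px.
Left offset = (4504 − 2398.00)/2 = 1053.00 px; top offset = 0.
Top-right is two-thirds across and one-third down within the crop:
x = 1053.00 + 2 × 2398.00/3 ≈ 2652; y = 0.00 + 1 × 1199.00/3 ≈ 400.

x = 2652 px, y = 400 px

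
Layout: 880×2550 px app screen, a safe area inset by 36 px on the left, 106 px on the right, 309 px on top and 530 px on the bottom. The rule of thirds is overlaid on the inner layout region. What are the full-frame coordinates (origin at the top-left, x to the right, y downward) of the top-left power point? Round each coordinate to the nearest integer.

Content width = 880 − 36 − 106 = 738 px; content height = 2550 − 309 − 530 = 1711 px.
Top-left is one-third across and one-third down within the inner layout region.
x = 36 + 1 × 738/3 = 36 + 246.00 ≈ 282
y = 309 + 1 × 1711/3 = 309 + 570.33 ≈ 879

(282, 879)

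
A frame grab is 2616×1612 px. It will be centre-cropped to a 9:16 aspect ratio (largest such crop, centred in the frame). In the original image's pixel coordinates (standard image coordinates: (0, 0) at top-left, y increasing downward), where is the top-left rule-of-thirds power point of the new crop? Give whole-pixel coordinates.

2616/1612 > 9/16, so the 9:16 crop keeps the full height 1612 and trims width to 1612 × 9/16 = 906.75 px.
Left offset = (2616 − 906.75)/2 = 854.62 px; top offset = 0.
Top-left is one-third across and one-third down within the crop:
x = 854.62 + 1 × 906.75/3 ≈ 1157; y = 0.00 + 1 × 1612.00/3 ≈ 537.

(1157, 537)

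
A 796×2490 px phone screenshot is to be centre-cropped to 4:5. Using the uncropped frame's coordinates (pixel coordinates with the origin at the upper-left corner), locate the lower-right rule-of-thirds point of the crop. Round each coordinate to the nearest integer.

x = 531 px, y = 1411 px

796/2490 < 4/5, so the 4:5 crop keeps the full width 796 and trims height to 796 × 5/4 = 995.00 px.
Top offset = (2490 − 995.00)/2 = 747.50 px; left offset = 0.
Lower-right is two-thirds across and two-thirds down within the crop:
x = 0.00 + 2 × 796.00/3 ≈ 531; y = 747.50 + 2 × 995.00/3 ≈ 1411.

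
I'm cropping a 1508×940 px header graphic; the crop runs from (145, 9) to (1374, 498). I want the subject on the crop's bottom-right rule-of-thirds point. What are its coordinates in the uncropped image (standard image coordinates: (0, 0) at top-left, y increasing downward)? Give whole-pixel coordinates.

Crop width = 1374 − 145 = 1229 px; one third is 409.67 px.
Crop height = 498 − 9 = 489 px; one third is 163.00 px.
The bottom-right point is two-thirds across and two-thirds down within the crop:
x = 145 + 2 × 409.67 ≈ 964; y = 9 + 2 × 163.00 ≈ 335.

x = 964 px, y = 335 px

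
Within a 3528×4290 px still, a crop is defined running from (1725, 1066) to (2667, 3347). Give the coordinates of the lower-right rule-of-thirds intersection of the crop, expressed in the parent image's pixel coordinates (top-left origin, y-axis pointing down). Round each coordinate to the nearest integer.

x = 2353 px, y = 2587 px

Crop width = 2667 − 1725 = 942 px; one third is 314.00 px.
Crop height = 3347 − 1066 = 2281 px; one third is 760.33 px.
The lower-right point is two-thirds across and two-thirds down within the crop:
x = 1725 + 2 × 314.00 ≈ 2353; y = 1066 + 2 × 760.33 ≈ 2587.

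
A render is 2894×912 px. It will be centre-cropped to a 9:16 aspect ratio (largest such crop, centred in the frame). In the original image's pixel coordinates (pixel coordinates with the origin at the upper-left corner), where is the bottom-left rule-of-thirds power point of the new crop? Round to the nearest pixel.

2894/912 > 9/16, so the 9:16 crop keeps the full height 912 and trims width to 912 × 9/16 = 513.00 px.
Left offset = (2894 − 513.00)/2 = 1190.50 px; top offset = 0.
Bottom-left is one-third across and two-thirds down within the crop:
x = 1190.50 + 1 × 513.00/3 ≈ 1362; y = 0.00 + 2 × 912.00/3 ≈ 608.

x = 1362 px, y = 608 px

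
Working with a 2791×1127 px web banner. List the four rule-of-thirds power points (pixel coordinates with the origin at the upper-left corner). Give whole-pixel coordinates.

One third of 2791 is 930.33; one third of 1127 is 375.67.
Vertical third lines at x = 930 and x = 1861; horizontal third lines at y = 376 and y = 751.

(930, 376), (1861, 376), (930, 751), (1861, 751)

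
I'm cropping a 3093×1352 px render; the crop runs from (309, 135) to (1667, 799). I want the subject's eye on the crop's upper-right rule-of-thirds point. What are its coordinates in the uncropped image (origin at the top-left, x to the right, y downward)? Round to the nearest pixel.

Crop width = 1667 − 309 = 1358 px; one third is 452.67 px.
Crop height = 799 − 135 = 664 px; one third is 221.33 px.
The upper-right point is two-thirds across and one-third down within the crop:
x = 309 + 2 × 452.67 ≈ 1214; y = 135 + 1 × 221.33 ≈ 356.

x = 1214 px, y = 356 px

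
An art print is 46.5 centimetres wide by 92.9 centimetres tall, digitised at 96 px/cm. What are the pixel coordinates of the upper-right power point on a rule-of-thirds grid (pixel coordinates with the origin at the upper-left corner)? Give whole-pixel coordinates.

In pixels the canvas is 46.5 × 96 = 4464 wide and 92.9 × 96 = 8918.4 tall.
The upper-right point is two-thirds across and one-third down:
x = 2 × 4464/3 ≈ 2976; y = 1 × 8918.4/3 ≈ 2973.

(2976, 2973)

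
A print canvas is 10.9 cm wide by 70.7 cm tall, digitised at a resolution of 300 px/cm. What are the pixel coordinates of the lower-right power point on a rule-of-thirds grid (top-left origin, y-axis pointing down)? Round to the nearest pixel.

x = 2180 px, y = 14140 px

In pixels the canvas is 10.9 × 300 = 3270 wide and 70.7 × 300 = 21210 tall.
The lower-right point is two-thirds across and two-thirds down:
x = 2 × 3270/3 ≈ 2180; y = 2 × 21210/3 ≈ 14140.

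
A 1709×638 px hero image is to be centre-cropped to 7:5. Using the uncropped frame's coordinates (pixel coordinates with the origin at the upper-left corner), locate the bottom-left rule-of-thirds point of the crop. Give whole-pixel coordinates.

1709/638 > 7/5, so the 7:5 crop keeps the full height 638 and trims width to 638 × 7/5 = 893.20 px.
Left offset = (1709 − 893.20)/2 = 407.90 px; top offset = 0.
Bottom-left is one-third across and two-thirds down within the crop:
x = 407.90 + 1 × 893.20/3 ≈ 706; y = 0.00 + 2 × 638.00/3 ≈ 425.

(706, 425)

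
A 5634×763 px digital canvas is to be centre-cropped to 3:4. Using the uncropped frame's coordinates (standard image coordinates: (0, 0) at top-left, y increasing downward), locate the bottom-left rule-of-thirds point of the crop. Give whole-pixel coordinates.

x = 2722 px, y = 509 px

5634/763 > 3/4, so the 3:4 crop keeps the full height 763 and trims width to 763 × 3/4 = 572.25 px.
Left offset = (5634 − 572.25)/2 = 2530.88 px; top offset = 0.
Bottom-left is one-third across and two-thirds down within the crop:
x = 2530.88 + 1 × 572.25/3 ≈ 2722; y = 0.00 + 2 × 763.00/3 ≈ 509.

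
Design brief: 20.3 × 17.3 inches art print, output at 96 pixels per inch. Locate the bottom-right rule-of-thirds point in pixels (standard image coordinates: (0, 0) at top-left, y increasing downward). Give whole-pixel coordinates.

x = 1299 px, y = 1107 px

In pixels the canvas is 20.3 × 96 = 1948.8 wide and 17.3 × 96 = 1660.8 tall.
The bottom-right point is two-thirds across and two-thirds down:
x = 2 × 1948.8/3 ≈ 1299; y = 2 × 1660.8/3 ≈ 1107.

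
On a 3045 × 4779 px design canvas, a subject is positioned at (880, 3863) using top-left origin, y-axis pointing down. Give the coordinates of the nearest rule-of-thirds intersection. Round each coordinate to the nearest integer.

x = 1015 px, y = 3186 px

Third lines: x ∈ {1015, 2030}, y ∈ {1593, 3186}.
880 is closer to x = 1015; 3863 is closer to y = 3186.
So the nearest intersection is the lower-left power point.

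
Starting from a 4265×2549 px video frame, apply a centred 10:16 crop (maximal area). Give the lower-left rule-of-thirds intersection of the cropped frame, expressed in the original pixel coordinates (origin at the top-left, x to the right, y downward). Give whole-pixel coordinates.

4265/2549 > 10/16, so the 10:16 crop keeps the full height 2549 and trims width to 2549 × 10/16 = 1593.12 px.
Left offset = (4265 − 1593.12)/2 = 1335.94 px; top offset = 0.
Lower-left is one-third across and two-thirds down within the crop:
x = 1335.94 + 1 × 1593.12/3 ≈ 1867; y = 0.00 + 2 × 2549.00/3 ≈ 1699.

x = 1867 px, y = 1699 px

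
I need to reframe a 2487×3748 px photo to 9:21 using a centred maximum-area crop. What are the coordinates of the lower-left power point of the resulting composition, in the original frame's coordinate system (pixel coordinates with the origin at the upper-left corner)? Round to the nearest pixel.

2487/3748 > 9/21, so the 9:21 crop keeps the full height 3748 and trims width to 3748 × 9/21 = 1606.29 px.
Left offset = (2487 − 1606.29)/2 = 440.36 px; top offset = 0.
Lower-left is one-third across and two-thirds down within the crop:
x = 440.36 + 1 × 1606.29/3 ≈ 976; y = 0.00 + 2 × 3748.00/3 ≈ 2499.

(976, 2499)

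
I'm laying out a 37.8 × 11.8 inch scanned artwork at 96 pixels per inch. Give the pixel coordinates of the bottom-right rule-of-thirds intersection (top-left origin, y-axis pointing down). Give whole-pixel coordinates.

x = 2419 px, y = 755 px

In pixels the canvas is 37.8 × 96 = 3628.8 wide and 11.8 × 96 = 1132.8 tall.
The bottom-right point is two-thirds across and two-thirds down:
x = 2 × 3628.8/3 ≈ 2419; y = 2 × 1132.8/3 ≈ 755.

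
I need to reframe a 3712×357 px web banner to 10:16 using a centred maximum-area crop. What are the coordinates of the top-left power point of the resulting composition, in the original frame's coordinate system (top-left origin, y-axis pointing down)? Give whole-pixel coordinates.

3712/357 > 10/16, so the 10:16 crop keeps the full height 357 and trims width to 357 × 10/16 = 223.12 px.
Left offset = (3712 − 223.12)/2 = 1744.44 px; top offset = 0.
Top-left is one-third across and one-third down within the crop:
x = 1744.44 + 1 × 223.12/3 ≈ 1819; y = 0.00 + 1 × 357.00/3 ≈ 119.

(1819, 119)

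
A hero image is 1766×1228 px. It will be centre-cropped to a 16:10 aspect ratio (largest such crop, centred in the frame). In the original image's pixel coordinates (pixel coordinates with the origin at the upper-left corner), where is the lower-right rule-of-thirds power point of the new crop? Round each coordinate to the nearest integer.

(1177, 798)

1766/1228 < 16/10, so the 16:10 crop keeps the full width 1766 and trims height to 1766 × 10/16 = 1103.75 px.
Top offset = (1228 − 1103.75)/2 = 62.12 px; left offset = 0.
Lower-right is two-thirds across and two-thirds down within the crop:
x = 0.00 + 2 × 1766.00/3 ≈ 1177; y = 62.12 + 2 × 1103.75/3 ≈ 798.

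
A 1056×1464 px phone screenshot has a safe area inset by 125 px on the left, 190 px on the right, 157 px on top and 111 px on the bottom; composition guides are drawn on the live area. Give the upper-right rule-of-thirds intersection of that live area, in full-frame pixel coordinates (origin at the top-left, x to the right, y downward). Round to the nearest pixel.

x = 619 px, y = 556 px

Content width = 1056 − 125 − 190 = 741 px; content height = 1464 − 157 − 111 = 1196 px.
Upper-right is two-thirds across and one-third down within the live area.
x = 125 + 2 × 741/3 = 125 + 494.00 ≈ 619
y = 157 + 1 × 1196/3 = 157 + 398.67 ≈ 556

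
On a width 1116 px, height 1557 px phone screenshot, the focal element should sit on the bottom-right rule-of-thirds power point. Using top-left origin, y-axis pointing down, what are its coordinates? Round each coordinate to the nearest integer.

The bottom-right point sits two-thirds of the way across and two-thirds of the way down.
x = 2 × 1116/3 ≈ 744; y = 2 × 1557/3 ≈ 1038.

(744, 1038)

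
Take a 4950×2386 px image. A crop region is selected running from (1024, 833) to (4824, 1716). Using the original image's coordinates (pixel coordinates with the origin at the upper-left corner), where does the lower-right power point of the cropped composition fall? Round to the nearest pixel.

(3557, 1422)

Crop width = 4824 − 1024 = 3800 px; one third is 1266.67 px.
Crop height = 1716 − 833 = 883 px; one third is 294.33 px.
The lower-right point is two-thirds across and two-thirds down within the crop:
x = 1024 + 2 × 1266.67 ≈ 3557; y = 833 + 2 × 294.33 ≈ 1422.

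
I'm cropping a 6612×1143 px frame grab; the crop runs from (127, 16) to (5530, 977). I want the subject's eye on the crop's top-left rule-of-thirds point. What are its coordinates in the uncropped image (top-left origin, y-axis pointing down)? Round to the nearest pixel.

Crop width = 5530 − 127 = 5403 px; one third is 1801.00 px.
Crop height = 977 − 16 = 961 px; one third is 320.33 px.
The top-left point is one-third across and one-third down within the crop:
x = 127 + 1 × 1801.00 ≈ 1928; y = 16 + 1 × 320.33 ≈ 336.

(1928, 336)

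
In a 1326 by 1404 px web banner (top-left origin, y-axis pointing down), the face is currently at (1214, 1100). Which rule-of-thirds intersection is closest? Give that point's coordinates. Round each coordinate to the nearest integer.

Third lines: x ∈ {442, 884}, y ∈ {468, 936}.
1214 is closer to x = 884; 1100 is closer to y = 936.
So the nearest intersection is the lower-right power point.

(884, 936)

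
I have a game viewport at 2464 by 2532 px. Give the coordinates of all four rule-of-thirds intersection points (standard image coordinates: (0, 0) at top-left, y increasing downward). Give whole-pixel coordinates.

(821, 844), (1643, 844), (821, 1688), (1643, 1688)

One third of 2464 is 821.33; one third of 2532 is 844.
Vertical third lines at x = 821 and x = 1643; horizontal third lines at y = 844 and y = 1688.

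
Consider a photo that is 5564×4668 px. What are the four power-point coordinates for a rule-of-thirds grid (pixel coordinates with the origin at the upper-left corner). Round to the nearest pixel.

(1855, 1556), (3709, 1556), (1855, 3112), (3709, 3112)

One third of 5564 is 1854.67; one third of 4668 is 1556.
Vertical third lines at x = 1855 and x = 3709; horizontal third lines at y = 1556 and y = 3112.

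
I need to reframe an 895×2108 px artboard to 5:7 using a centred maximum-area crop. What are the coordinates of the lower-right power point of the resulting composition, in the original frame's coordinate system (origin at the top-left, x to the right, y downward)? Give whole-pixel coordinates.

895/2108 < 5/7, so the 5:7 crop keeps the full width 895 and trims height to 895 × 7/5 = 1253.00 px.
Top offset = (2108 − 1253.00)/2 = 427.50 px; left offset = 0.
Lower-right is two-thirds across and two-thirds down within the crop:
x = 0.00 + 2 × 895.00/3 ≈ 597; y = 427.50 + 2 × 1253.00/3 ≈ 1263.

x = 597 px, y = 1263 px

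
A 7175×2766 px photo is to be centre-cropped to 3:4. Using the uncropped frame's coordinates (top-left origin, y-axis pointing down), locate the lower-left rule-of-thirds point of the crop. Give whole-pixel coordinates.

(3242, 1844)

7175/2766 > 3/4, so the 3:4 crop keeps the full height 2766 and trims width to 2766 × 3/4 = 2074.50 px.
Left offset = (7175 − 2074.50)/2 = 2550.25 px; top offset = 0.
Lower-left is one-third across and two-thirds down within the crop:
x = 2550.25 + 1 × 2074.50/3 ≈ 3242; y = 0.00 + 2 × 2766.00/3 ≈ 1844.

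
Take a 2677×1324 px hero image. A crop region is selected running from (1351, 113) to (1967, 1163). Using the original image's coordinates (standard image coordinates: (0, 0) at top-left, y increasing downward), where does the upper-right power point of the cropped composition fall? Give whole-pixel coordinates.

Crop width = 1967 − 1351 = 616 px; one third is 205.33 px.
Crop height = 1163 − 113 = 1050 px; one third is 350.00 px.
The upper-right point is two-thirds across and one-third down within the crop:
x = 1351 + 2 × 205.33 ≈ 1762; y = 113 + 1 × 350.00 ≈ 463.

(1762, 463)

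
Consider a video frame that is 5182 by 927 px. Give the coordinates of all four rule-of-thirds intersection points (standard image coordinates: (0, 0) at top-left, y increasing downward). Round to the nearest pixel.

One third of 5182 is 1727.33; one third of 927 is 309.
Vertical third lines at x = 1727 and x = 3455; horizontal third lines at y = 309 and y = 618.

(1727, 309), (3455, 309), (1727, 618), (3455, 618)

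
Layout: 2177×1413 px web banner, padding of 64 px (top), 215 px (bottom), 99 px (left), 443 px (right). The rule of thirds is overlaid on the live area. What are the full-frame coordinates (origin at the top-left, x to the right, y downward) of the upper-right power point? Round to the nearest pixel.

Content width = 2177 − 99 − 443 = 1635 px; content height = 1413 − 64 − 215 = 1134 px.
Upper-right is two-thirds across and one-third down within the live area.
x = 99 + 2 × 1635/3 = 99 + 1090.00 ≈ 1189
y = 64 + 1 × 1134/3 = 64 + 378.00 ≈ 442

(1189, 442)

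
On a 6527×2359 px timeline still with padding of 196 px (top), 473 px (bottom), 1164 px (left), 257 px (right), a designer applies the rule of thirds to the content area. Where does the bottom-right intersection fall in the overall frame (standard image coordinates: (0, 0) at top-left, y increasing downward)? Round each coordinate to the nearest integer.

Content width = 6527 − 1164 − 257 = 5106 px; content height = 2359 − 196 − 473 = 1690 px.
Bottom-right is two-thirds across and two-thirds down within the content area.
x = 1164 + 2 × 5106/3 = 1164 + 3404.00 ≈ 4568
y = 196 + 2 × 1690/3 = 196 + 1126.67 ≈ 1323

x = 4568 px, y = 1323 px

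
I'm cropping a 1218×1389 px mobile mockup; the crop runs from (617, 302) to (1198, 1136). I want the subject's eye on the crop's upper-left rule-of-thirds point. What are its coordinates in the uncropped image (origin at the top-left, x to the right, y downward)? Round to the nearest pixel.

Crop width = 1198 − 617 = 581 px; one third is 193.67 px.
Crop height = 1136 − 302 = 834 px; one third is 278.00 px.
The upper-left point is one-third across and one-third down within the crop:
x = 617 + 1 × 193.67 ≈ 811; y = 302 + 1 × 278.00 ≈ 580.

(811, 580)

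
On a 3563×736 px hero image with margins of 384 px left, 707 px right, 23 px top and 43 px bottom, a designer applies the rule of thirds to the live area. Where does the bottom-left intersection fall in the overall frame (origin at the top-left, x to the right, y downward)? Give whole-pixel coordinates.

Content width = 3563 − 384 − 707 = 2472 px; content height = 736 − 23 − 43 = 670 px.
Bottom-left is one-third across and two-thirds down within the live area.
x = 384 + 1 × 2472/3 = 384 + 824.00 ≈ 1208
y = 23 + 2 × 670/3 = 23 + 446.67 ≈ 470

(1208, 470)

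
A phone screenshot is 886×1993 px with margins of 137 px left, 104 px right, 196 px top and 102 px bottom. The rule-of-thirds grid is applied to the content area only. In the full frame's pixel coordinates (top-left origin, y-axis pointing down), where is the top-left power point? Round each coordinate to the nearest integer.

Content width = 886 − 137 − 104 = 645 px; content height = 1993 − 196 − 102 = 1695 px.
Top-left is one-third across and one-third down within the content area.
x = 137 + 1 × 645/3 = 137 + 215.00 ≈ 352
y = 196 + 1 × 1695/3 = 196 + 565.00 ≈ 761

(352, 761)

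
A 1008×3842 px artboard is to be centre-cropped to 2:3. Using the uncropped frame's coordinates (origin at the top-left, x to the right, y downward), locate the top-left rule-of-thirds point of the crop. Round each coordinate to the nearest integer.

1008/3842 < 2/3, so the 2:3 crop keeps the full width 1008 and trims height to 1008 × 3/2 = 1512.00 px.
Top offset = (3842 − 1512.00)/2 = 1165.00 px; left offset = 0.
Top-left is one-third across and one-third down within the crop:
x = 0.00 + 1 × 1008.00/3 ≈ 336; y = 1165.00 + 1 × 1512.00/3 ≈ 1669.

(336, 1669)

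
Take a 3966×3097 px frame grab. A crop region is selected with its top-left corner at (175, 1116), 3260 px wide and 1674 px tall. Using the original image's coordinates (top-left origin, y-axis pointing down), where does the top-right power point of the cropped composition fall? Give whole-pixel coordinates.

x = 2348 px, y = 1674 px

One third of the crop width 3260 is 1086.67 px.
One third of the crop height 1674 is 558.00 px.
The top-right point is two-thirds across and one-third down within the crop:
x = 175 + 2 × 1086.67 ≈ 2348; y = 1116 + 1 × 558.00 ≈ 1674.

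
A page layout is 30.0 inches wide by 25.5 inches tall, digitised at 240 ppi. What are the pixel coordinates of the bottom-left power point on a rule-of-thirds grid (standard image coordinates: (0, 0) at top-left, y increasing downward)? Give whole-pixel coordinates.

In pixels the canvas is 30.0 × 240 = 7200 wide and 25.5 × 240 = 6120 tall.
The bottom-left point is one-third across and two-thirds down:
x = 1 × 7200/3 ≈ 2400; y = 2 × 6120/3 ≈ 4080.

x = 2400 px, y = 4080 px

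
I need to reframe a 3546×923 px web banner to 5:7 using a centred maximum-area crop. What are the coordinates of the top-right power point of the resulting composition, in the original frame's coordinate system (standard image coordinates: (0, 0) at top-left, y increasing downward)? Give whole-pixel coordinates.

3546/923 > 5/7, so the 5:7 crop keeps the full height 923 and trims width to 923 × 5/7 = 659.29 px.
Left offset = (3546 − 659.29)/2 = 1443.36 px; top offset = 0.
Top-right is two-thirds across and one-third down within the crop:
x = 1443.36 + 2 × 659.29/3 ≈ 1883; y = 0.00 + 1 × 923.00/3 ≈ 308.

(1883, 308)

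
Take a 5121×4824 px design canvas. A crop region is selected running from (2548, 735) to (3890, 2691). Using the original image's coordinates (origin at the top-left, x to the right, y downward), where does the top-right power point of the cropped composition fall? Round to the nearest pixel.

Crop width = 3890 − 2548 = 1342 px; one third is 447.33 px.
Crop height = 2691 − 735 = 1956 px; one third is 652.00 px.
The top-right point is two-thirds across and one-third down within the crop:
x = 2548 + 2 × 447.33 ≈ 3443; y = 735 + 1 × 652.00 ≈ 1387.

x = 3443 px, y = 1387 px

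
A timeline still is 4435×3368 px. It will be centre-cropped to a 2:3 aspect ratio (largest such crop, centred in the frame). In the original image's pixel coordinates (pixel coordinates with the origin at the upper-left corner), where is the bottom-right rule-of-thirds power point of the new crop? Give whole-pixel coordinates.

x = 2592 px, y = 2245 px

4435/3368 > 2/3, so the 2:3 crop keeps the full height 3368 and trims width to 3368 × 2/3 = 2245.33 px.
Left offset = (4435 − 2245.33)/2 = 1094.83 px; top offset = 0.
Bottom-right is two-thirds across and two-thirds down within the crop:
x = 1094.83 + 2 × 2245.33/3 ≈ 2592; y = 0.00 + 2 × 3368.00/3 ≈ 2245.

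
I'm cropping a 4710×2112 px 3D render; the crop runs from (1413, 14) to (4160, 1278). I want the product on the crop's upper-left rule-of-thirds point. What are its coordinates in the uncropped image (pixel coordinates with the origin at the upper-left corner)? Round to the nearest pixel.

(2329, 435)

Crop width = 4160 − 1413 = 2747 px; one third is 915.67 px.
Crop height = 1278 − 14 = 1264 px; one third is 421.33 px.
The upper-left point is one-third across and one-third down within the crop:
x = 1413 + 1 × 915.67 ≈ 2329; y = 14 + 1 × 421.33 ≈ 435.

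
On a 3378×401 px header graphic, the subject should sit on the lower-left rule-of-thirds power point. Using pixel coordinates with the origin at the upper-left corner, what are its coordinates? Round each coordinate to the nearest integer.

The lower-left point sits one-third of the way across and two-thirds of the way down.
x = 1 × 3378/3 ≈ 1126; y = 2 × 401/3 ≈ 267.

(1126, 267)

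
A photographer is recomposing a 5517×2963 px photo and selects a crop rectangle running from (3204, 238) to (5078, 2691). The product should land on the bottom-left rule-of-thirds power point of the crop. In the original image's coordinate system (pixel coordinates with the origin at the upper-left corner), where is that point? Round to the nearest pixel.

Crop width = 5078 − 3204 = 1874 px; one third is 624.67 px.
Crop height = 2691 − 238 = 2453 px; one third is 817.67 px.
The bottom-left point is one-third across and two-thirds down within the crop:
x = 3204 + 1 × 624.67 ≈ 3829; y = 238 + 2 × 817.67 ≈ 1873.

x = 3829 px, y = 1873 px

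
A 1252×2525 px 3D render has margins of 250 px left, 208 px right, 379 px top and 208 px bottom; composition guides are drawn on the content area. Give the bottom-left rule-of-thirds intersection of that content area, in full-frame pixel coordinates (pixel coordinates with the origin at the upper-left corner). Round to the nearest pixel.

(515, 1671)

Content width = 1252 − 250 − 208 = 794 px; content height = 2525 − 379 − 208 = 1938 px.
Bottom-left is one-third across and two-thirds down within the content area.
x = 250 + 1 × 794/3 = 250 + 264.67 ≈ 515
y = 379 + 2 × 1938/3 = 379 + 1292.00 ≈ 1671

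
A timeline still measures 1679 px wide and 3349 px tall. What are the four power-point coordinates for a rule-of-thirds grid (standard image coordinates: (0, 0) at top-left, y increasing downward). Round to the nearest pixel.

One third of 1679 is 559.67; one third of 3349 is 1116.33.
Vertical third lines at x = 560 and x = 1119; horizontal third lines at y = 1116 and y = 2233.

(560, 1116), (1119, 1116), (560, 2233), (1119, 2233)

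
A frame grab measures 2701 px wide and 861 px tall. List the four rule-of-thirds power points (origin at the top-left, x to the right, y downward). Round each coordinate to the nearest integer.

One third of 2701 is 900.33; one third of 861 is 287.
Vertical third lines at x = 900 and x = 1801; horizontal third lines at y = 287 and y = 574.

(900, 287), (1801, 287), (900, 574), (1801, 574)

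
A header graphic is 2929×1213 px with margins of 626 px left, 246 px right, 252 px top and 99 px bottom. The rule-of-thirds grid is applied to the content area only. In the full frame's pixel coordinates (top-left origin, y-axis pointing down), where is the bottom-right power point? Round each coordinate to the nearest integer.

(1997, 827)

Content width = 2929 − 626 − 246 = 2057 px; content height = 1213 − 252 − 99 = 862 px.
Bottom-right is two-thirds across and two-thirds down within the content area.
x = 626 + 2 × 2057/3 = 626 + 1371.33 ≈ 1997
y = 252 + 2 × 862/3 = 252 + 574.67 ≈ 827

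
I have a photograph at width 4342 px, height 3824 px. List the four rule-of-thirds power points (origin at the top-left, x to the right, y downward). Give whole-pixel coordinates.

(1447, 1275), (2895, 1275), (1447, 2549), (2895, 2549)

One third of 4342 is 1447.33; one third of 3824 is 1274.67.
Vertical third lines at x = 1447 and x = 2895; horizontal third lines at y = 1275 and y = 2549.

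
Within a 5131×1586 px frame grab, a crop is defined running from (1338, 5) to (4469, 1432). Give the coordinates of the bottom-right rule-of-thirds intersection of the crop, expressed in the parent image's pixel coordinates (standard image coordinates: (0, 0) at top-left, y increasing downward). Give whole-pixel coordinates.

Crop width = 4469 − 1338 = 3131 px; one third is 1043.67 px.
Crop height = 1432 − 5 = 1427 px; one third is 475.67 px.
The bottom-right point is two-thirds across and two-thirds down within the crop:
x = 1338 + 2 × 1043.67 ≈ 3425; y = 5 + 2 × 475.67 ≈ 956.

(3425, 956)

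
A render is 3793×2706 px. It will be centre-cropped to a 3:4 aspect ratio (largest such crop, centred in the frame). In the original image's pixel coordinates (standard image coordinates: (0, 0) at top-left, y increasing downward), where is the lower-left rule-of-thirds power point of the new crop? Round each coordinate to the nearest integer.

3793/2706 > 3/4, so the 3:4 crop keeps the full height 2706 and trims width to 2706 × 3/4 = 2029.50 px.
Left offset = (3793 − 2029.50)/2 = 881.75 px; top offset = 0.
Lower-left is one-third across and two-thirds down within the crop:
x = 881.75 + 1 × 2029.50/3 ≈ 1558; y = 0.00 + 2 × 2706.00/3 ≈ 1804.

(1558, 1804)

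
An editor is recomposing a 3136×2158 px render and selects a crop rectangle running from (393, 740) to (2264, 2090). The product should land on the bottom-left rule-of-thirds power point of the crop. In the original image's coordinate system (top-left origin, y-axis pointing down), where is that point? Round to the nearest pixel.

x = 1017 px, y = 1640 px

Crop width = 2264 − 393 = 1871 px; one third is 623.67 px.
Crop height = 2090 − 740 = 1350 px; one third is 450.00 px.
The bottom-left point is one-third across and two-thirds down within the crop:
x = 393 + 1 × 623.67 ≈ 1017; y = 740 + 2 × 450.00 ≈ 1640.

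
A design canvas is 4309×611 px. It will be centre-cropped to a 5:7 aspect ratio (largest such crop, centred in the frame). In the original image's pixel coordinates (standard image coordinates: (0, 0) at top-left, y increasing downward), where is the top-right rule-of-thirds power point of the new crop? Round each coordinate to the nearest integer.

x = 2227 px, y = 204 px

4309/611 > 5/7, so the 5:7 crop keeps the full height 611 and trims width to 611 × 5/7 = 436.43 px.
Left offset = (4309 − 436.43)/2 = 1936.29 px; top offset = 0.
Top-right is two-thirds across and one-third down within the crop:
x = 1936.29 + 2 × 436.43/3 ≈ 2227; y = 0.00 + 1 × 611.00/3 ≈ 204.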